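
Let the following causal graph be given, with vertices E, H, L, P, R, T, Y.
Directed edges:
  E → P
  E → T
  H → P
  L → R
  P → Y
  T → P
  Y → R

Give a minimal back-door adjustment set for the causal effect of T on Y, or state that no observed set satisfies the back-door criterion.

T→Y: minimal back-door set {E}.

desc(T)\{T}={P,R,Y}; candidates ⊆ {E,H,L}.
size 0: {}; under {} T still reaches {E,P,R,Y} ∋ Y.
{E}: T⊥Y given {E} in G with T→· removed — back-door holds.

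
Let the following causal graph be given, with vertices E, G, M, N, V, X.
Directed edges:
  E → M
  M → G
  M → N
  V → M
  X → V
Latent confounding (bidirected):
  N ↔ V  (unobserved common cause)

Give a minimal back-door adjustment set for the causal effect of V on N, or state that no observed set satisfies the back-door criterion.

V→N: no observed back-door set.

desc(V)\{V}={G,M,N}; candidates ⊆ {E,X}.
V↔N: latent back-door arc(s) into V.
size 0: {}; under {} V still reaches {N,X} ∋ N.
size 1: {E}, {X}; under {E} V still reaches {N,X} ∋ N.
size 2: {E,X}; under {E,X} V still reaches {N} ∋ N.
V↔N cannot be blocked by any observed set — no back-door set.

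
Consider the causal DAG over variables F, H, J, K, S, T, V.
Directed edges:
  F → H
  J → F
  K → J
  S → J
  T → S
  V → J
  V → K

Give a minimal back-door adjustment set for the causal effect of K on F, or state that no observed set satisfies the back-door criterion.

desc(K)\{K}={F,H,J}; candidates ⊆ {S,T,V}.
size 0: {}; under {} K still reaches {F,H,J,V} ∋ F.
{V}: K⊥F given {V} in G with K→· removed — back-door holds.

K→F: minimal back-door set {V}.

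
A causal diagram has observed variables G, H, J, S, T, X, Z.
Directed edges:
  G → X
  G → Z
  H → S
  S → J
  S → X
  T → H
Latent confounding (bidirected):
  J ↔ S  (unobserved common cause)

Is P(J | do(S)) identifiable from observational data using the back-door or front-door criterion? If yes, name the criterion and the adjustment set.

P(J|do(S)): not identifiable (no BD/FD set).

desc(S)\{S}={J,X}; candidates ⊆ {G,H,T,Z}.
S↔J: latent back-door arc(s) into S.
size 0: {}; under {} S still reaches {H,J,T} ∋ J.
size 1: {G}, {H}, {T} …(+1); under {G} S still reaches {H,J,T} ∋ J.
size 2: {G,H}, {G,T}, {G,Z} …(+3); under {G,H} S still reaches {J} ∋ J.
S↔J cannot be blocked by any observed set — no back-door set.
No mediator lies on a directed S→…→J path.
Neither criterion identifies P(J|do(S)) in this graph.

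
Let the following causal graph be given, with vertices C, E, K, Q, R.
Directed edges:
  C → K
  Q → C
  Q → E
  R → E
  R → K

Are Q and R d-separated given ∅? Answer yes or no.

Yes — Q ⊥ R | ∅.

Bayes-Ball from Q | ∅ reaches {C,E,K}.
R ∉ reach(Q|∅) ⇒ Q ⊥ R | ∅.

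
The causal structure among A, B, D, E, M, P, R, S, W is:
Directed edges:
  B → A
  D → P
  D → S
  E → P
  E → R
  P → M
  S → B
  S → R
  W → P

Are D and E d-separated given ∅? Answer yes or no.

Yes — D ⊥ E | ∅.

Bayes-Ball from D | ∅ reaches {A,B,M,P,R,S}.
E ∉ reach(D|∅) ⇒ D ⊥ E | ∅.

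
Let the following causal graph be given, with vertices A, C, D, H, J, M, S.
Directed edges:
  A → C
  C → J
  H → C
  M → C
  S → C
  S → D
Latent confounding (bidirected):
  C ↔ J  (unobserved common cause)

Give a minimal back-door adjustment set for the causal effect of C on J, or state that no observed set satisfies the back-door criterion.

C→J: no observed back-door set.

desc(C)\{C}={J}; candidates ⊆ {A,D,H,M,S}.
C↔J: latent back-door arc(s) into C.
size 0: {}; under {} C still reaches {A,D,H,J,M,S} ∋ J.
size 1: {A}, {D}, {H} …(+2); under {A} C still reaches {D,H,J,M,S} ∋ J.
size 2: {A,D}, {A,H}, {A,M} …(+7); under {A,D} C still reaches {H,J,M,S} ∋ J.
C↔J cannot be blocked by any observed set — no back-door set.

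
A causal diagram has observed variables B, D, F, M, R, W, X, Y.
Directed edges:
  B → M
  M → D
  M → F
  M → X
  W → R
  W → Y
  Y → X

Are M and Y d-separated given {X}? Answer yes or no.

No — M and Y are d-connected given {X}.

Bayes-Ball from M | {X} reaches {B,D,F,R,W,Y}.
Y ∈ reach(M|{X}) ⇒ M ⊥̸ Y | {X}.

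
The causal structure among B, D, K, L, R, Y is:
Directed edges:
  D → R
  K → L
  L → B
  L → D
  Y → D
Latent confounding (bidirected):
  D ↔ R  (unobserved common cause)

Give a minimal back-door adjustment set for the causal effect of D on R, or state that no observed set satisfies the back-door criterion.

D→R: no observed back-door set.

desc(D)\{D}={R}; candidates ⊆ {B,K,L,Y}.
D↔R: latent back-door arc(s) into D.
size 0: {}; under {} D still reaches {B,K,L,R,Y} ∋ R.
size 1: {B}, {K}, {L} …(+1); under {B} D still reaches {K,L,R,Y} ∋ R.
size 2: {B,K}, {B,L}, {B,Y} …(+3); under {B,K} D still reaches {L,R,Y} ∋ R.
D↔R cannot be blocked by any observed set — no back-door set.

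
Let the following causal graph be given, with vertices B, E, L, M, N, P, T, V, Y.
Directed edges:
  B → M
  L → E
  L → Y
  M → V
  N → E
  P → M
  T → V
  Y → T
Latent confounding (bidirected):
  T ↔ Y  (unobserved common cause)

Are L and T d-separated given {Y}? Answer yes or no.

No — L and T are d-connected given {Y}.

Bayes-Ball from L | {Y} reaches {E,T,V}.
T ∈ reach(L|{Y}) ⇒ L ⊥̸ T | {Y}.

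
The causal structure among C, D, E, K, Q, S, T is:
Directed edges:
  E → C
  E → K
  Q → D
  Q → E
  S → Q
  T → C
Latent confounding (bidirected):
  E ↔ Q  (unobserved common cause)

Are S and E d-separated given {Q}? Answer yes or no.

Bayes-Ball from S | {Q} reaches {C,E,K}.
E ∈ reach(S|{Q}) ⇒ S ⊥̸ E | {Q}.

No — S and E are d-connected given {Q}.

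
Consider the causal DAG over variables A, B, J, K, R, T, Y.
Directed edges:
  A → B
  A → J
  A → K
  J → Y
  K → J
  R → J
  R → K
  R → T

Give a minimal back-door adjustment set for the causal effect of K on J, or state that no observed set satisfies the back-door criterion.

K→J: minimal back-door set {A, R}.

desc(K)\{K}={J,Y}; candidates ⊆ {A,B,R,T}.
size 0: {}; under {} K still reaches {A,B,J,R,T,Y} ∋ J.
size 1: {A}, {B}, {R} …(+1); under {A} K still reaches {J,R,T,Y} ∋ J.
{A,R}: K⊥J given {A,R} in G with K→· removed — back-door holds.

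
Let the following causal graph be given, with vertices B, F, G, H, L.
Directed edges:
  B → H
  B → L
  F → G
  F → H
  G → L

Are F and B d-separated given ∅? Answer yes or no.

Bayes-Ball from F | ∅ reaches {G,H,L}.
B ∉ reach(F|∅) ⇒ F ⊥ B | ∅.

Yes — F ⊥ B | ∅.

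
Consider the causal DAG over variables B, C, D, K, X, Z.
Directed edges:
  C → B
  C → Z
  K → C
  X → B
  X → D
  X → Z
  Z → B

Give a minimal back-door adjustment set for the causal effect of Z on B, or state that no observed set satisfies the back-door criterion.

desc(Z)\{Z}={B}; candidates ⊆ {C,D,K,X}.
size 0: {}; under {} Z still reaches {B,C,D,K,X} ∋ B.
size 1: {C}, {D}, {K} …(+1); under {C} Z still reaches {B,D,X} ∋ B.
{C,X}: Z⊥B given {C,X} in G with Z→· removed — back-door holds.

Z→B: minimal back-door set {C, X}.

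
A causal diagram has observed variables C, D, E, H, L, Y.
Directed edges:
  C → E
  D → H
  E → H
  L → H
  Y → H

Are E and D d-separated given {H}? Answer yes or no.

No — E and D are d-connected given {H}.

Bayes-Ball from E | {H} reaches {C,D,L,Y}.
D ∈ reach(E|{H}) ⇒ E ⊥̸ D | {H}.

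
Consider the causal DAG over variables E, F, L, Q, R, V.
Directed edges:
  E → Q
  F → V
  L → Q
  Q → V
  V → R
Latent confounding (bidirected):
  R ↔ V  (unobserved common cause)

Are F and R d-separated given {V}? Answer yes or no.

Bayes-Ball from F | {V} reaches {E,L,Q,R}.
R ∈ reach(F|{V}) ⇒ F ⊥̸ R | {V}.

No — F and R are d-connected given {V}.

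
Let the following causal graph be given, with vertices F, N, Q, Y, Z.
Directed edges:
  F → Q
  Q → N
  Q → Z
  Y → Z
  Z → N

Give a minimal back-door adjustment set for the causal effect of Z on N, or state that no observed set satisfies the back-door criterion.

Z→N: minimal back-door set {Q}.

desc(Z)\{Z}={N}; candidates ⊆ {F,Q,Y}.
size 0: {}; under {} Z still reaches {F,N,Q,Y} ∋ N.
{Q}: Z⊥N given {Q} in G with Z→· removed — back-door holds.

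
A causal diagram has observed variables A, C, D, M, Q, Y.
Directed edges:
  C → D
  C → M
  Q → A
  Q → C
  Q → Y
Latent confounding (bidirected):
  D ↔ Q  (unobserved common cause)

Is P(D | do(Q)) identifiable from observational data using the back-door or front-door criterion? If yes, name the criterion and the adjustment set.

P(D|do(Q)): frontdoor, adjust for {C}.

desc(Q)\{Q}={A,C,D,M,Y}; candidates ⊆ {—}.
Q↔D: latent back-door arc(s) into Q.
size 0: {}; under {} Q still reaches {D} ∋ D.
Q↔D cannot be blocked by any observed set — no back-door set.
{C}: (i) intercepts every directed Q→D path; (ii) no back-door Q→{C}; (iii) {Q} blocks every back-door {C}→D. Front-door holds.
P(D|do(Q)) = Σ_{C} P(C|Q) Σ_{Q'} P(D|C,Q')P(Q').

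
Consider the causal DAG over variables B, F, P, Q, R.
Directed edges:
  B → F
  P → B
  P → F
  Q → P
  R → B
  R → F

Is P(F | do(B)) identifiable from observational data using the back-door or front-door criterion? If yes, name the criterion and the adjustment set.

desc(B)\{B}={F}; candidates ⊆ {P,Q,R}.
size 0: {}; under {} B still reaches {F,P,Q,R} ∋ F.
size 1: {P}, {Q}, {R}; under {P} B still reaches {F,R} ∋ F.
{P,R}: B⊥F given {P,R} in G with B→· removed — back-door holds.
P(F|do(B)) = Σ_{P,R} P(F|B,P,R)·P(P,R).

P(F|do(B)): backdoor, adjust for {P, R}.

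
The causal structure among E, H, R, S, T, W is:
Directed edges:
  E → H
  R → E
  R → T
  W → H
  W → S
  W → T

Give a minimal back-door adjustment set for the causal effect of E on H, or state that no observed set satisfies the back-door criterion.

desc(E)\{E}={H}; candidates ⊆ {R,S,T,W}.
∅: E⊥H given ∅ in G with E→· removed — back-door holds.

E→H: minimal back-door set ∅.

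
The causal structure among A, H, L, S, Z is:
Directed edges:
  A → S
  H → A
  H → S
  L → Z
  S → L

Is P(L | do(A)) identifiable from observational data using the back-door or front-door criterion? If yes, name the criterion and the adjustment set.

P(L|do(A)): backdoor, adjust for {H}.

desc(A)\{A}={L,S,Z}; candidates ⊆ {H}.
size 0: {}; under {} A still reaches {H,L,S,Z} ∋ L.
{H}: A⊥L given {H} in G with A→· removed — back-door holds.
P(L|do(A)) = Σ_{H} P(L|A,H)·P(H).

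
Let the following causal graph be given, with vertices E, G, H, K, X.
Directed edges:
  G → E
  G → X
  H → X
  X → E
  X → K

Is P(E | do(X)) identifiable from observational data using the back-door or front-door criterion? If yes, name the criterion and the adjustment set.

desc(X)\{X}={E,K}; candidates ⊆ {G,H}.
size 0: {}; under {} X still reaches {E,G,H} ∋ E.
{G}: X⊥E given {G} in G with X→· removed — back-door holds.
P(E|do(X)) = Σ_{G} P(E|X,G)·P(G).

P(E|do(X)): backdoor, adjust for {G}.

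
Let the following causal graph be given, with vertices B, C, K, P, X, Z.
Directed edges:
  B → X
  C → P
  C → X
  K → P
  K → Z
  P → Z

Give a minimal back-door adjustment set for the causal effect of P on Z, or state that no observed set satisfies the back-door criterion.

P→Z: minimal back-door set {K}.

desc(P)\{P}={Z}; candidates ⊆ {B,C,K,X}.
size 0: {}; under {} P still reaches {C,K,X,Z} ∋ Z.
{K}: P⊥Z given {K} in G with P→· removed — back-door holds.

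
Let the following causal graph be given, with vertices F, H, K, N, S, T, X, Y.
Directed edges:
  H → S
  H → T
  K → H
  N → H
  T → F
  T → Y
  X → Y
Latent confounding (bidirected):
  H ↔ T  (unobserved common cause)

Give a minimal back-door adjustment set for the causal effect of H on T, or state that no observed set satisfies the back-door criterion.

H→T: no observed back-door set.

desc(H)\{H}={F,S,T,Y}; candidates ⊆ {K,N,X}.
H↔T: latent back-door arc(s) into H.
size 0: {}; under {} H still reaches {F,K,N,T,Y} ∋ T.
size 1: {K}, {N}, {X}; under {K} H still reaches {F,N,T,Y} ∋ T.
size 2: {K,N}, {K,X}, {N,X}; under {K,N} H still reaches {F,T,Y} ∋ T.
H↔T cannot be blocked by any observed set — no back-door set.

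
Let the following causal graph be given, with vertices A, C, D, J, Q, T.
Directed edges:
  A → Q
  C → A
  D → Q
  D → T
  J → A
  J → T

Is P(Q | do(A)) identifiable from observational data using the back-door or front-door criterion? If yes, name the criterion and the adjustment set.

P(Q|do(A)): backdoor, adjust for ∅.

desc(A)\{A}={Q}; candidates ⊆ {C,D,J,T}.
∅: A⊥Q given ∅ in G with A→· removed — back-door holds.
P(Q|do(A)) = P(Q|A) — no adjustment needed.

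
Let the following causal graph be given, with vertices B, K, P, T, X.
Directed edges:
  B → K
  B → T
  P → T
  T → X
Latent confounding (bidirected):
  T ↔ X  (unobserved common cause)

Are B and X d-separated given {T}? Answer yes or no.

No — B and X are d-connected given {T}.

Bayes-Ball from B | {T} reaches {K,P,X}.
X ∈ reach(B|{T}) ⇒ B ⊥̸ X | {T}.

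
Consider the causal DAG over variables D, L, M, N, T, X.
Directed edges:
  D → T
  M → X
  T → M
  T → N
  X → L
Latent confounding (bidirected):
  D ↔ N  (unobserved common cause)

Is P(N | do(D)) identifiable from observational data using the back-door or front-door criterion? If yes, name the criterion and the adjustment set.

desc(D)\{D}={L,M,N,T,X}; candidates ⊆ {—}.
D↔N: latent back-door arc(s) into D.
size 0: {}; under {} D still reaches {N} ∋ N.
D↔N cannot be blocked by any observed set — no back-door set.
{T}: (i) intercepts every directed D→N path; (ii) no back-door D→{T}; (iii) {D} blocks every back-door {T}→N. Front-door holds.
P(N|do(D)) = Σ_{T} P(T|D) Σ_{D'} P(N|T,D')P(D').

P(N|do(D)): frontdoor, adjust for {T}.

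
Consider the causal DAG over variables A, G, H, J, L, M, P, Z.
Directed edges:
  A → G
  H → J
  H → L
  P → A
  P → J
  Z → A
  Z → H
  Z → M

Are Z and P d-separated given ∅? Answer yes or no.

Bayes-Ball from Z | ∅ reaches {A,G,H,J,L,M}.
P ∉ reach(Z|∅) ⇒ Z ⊥ P | ∅.

Yes — Z ⊥ P | ∅.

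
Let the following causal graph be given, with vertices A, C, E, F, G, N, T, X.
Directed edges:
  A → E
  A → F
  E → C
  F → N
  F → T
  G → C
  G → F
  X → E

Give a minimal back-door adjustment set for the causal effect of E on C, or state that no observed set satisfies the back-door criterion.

E→C: minimal back-door set ∅.

desc(E)\{E}={C}; candidates ⊆ {A,F,G,N,T,X}.
∅: E⊥C given ∅ in G with E→· removed — back-door holds.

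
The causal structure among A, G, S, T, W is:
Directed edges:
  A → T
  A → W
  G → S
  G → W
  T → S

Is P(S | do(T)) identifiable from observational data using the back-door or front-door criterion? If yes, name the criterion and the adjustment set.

desc(T)\{T}={S}; candidates ⊆ {A,G,W}.
∅: T⊥S given ∅ in G with T→· removed — back-door holds.
P(S|do(T)) = P(S|T) — no adjustment needed.

P(S|do(T)): backdoor, adjust for ∅.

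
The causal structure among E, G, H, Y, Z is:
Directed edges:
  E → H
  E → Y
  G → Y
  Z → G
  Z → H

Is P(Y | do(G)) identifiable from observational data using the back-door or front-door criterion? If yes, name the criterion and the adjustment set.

desc(G)\{G}={Y}; candidates ⊆ {E,H,Z}.
∅: G⊥Y given ∅ in G with G→· removed — back-door holds.
P(Y|do(G)) = P(Y|G) — no adjustment needed.

P(Y|do(G)): backdoor, adjust for ∅.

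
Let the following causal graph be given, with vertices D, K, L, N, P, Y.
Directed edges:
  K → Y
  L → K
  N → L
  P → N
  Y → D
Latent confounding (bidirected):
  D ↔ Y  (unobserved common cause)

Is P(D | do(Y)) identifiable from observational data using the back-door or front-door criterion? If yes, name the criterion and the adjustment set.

P(D|do(Y)): not identifiable (no BD/FD set).

desc(Y)\{Y}={D}; candidates ⊆ {K,L,N,P}.
Y↔D: latent back-door arc(s) into Y.
size 0: {}; under {} Y still reaches {D,K,L,N,P} ∋ D.
size 1: {K}, {L}, {N} …(+1); under {K} Y still reaches {D} ∋ D.
size 2: {K,L}, {K,N}, {K,P} …(+3); under {K,L} Y still reaches {D} ∋ D.
Y↔D cannot be blocked by any observed set — no back-door set.
No mediator lies on a directed Y→…→D path.
Neither criterion identifies P(D|do(Y)) in this graph.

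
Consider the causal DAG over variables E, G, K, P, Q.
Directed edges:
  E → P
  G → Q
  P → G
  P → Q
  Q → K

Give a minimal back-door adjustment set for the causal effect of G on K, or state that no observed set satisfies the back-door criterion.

desc(G)\{G}={K,Q}; candidates ⊆ {E,P}.
size 0: {}; under {} G still reaches {E,K,P,Q} ∋ K.
{P}: G⊥K given {P} in G with G→· removed — back-door holds.

G→K: minimal back-door set {P}.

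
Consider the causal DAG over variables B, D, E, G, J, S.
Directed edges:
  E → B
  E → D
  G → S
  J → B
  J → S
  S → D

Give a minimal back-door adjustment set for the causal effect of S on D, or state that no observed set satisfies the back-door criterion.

S→D: minimal back-door set ∅.

desc(S)\{S}={D}; candidates ⊆ {B,E,G,J}.
∅: S⊥D given ∅ in G with S→· removed — back-door holds.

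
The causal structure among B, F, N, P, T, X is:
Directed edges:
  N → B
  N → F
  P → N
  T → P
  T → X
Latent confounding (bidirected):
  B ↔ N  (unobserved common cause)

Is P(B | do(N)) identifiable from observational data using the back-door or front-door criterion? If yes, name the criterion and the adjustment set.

desc(N)\{N}={B,F}; candidates ⊆ {P,T,X}.
N↔B: latent back-door arc(s) into N.
size 0: {}; under {} N still reaches {B,P,T,X} ∋ B.
size 1: {P}, {T}, {X}; under {P} N still reaches {B} ∋ B.
size 2: {P,T}, {P,X}, {T,X}; under {P,T} N still reaches {B} ∋ B.
N↔B cannot be blocked by any observed set — no back-door set.
No mediator lies on a directed N→…→B path.
Neither criterion identifies P(B|do(N)) in this graph.

P(B|do(N)): not identifiable (no BD/FD set).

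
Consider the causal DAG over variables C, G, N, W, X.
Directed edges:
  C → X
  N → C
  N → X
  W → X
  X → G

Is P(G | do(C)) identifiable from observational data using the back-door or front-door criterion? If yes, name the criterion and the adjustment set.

desc(C)\{C}={G,X}; candidates ⊆ {N,W}.
size 0: {}; under {} C still reaches {G,N,X} ∋ G.
{N}: C⊥G given {N} in G with C→· removed — back-door holds.
P(G|do(C)) = Σ_{N} P(G|C,N)·P(N).

P(G|do(C)): backdoor, adjust for {N}.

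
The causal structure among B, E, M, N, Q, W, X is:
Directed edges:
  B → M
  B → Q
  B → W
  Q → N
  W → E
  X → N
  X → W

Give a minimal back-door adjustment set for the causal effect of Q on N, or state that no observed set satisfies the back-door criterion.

Q→N: minimal back-door set ∅.

desc(Q)\{Q}={N}; candidates ⊆ {B,E,M,W,X}.
∅: Q⊥N given ∅ in G with Q→· removed — back-door holds.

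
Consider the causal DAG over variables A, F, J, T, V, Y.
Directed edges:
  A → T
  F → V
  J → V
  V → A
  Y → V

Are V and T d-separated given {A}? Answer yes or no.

Yes — V ⊥ T | {A}.

Bayes-Ball from V | {A} reaches {F,J,Y}.
T ∉ reach(V|{A}) ⇒ V ⊥ T | {A}.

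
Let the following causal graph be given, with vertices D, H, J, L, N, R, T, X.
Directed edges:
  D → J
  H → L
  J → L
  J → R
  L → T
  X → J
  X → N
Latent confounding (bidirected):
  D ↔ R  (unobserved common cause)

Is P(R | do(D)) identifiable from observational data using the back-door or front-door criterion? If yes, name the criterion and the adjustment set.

desc(D)\{D}={J,L,R,T}; candidates ⊆ {H,N,X}.
D↔R: latent back-door arc(s) into D.
size 0: {}; under {} D still reaches {R} ∋ R.
size 1: {H}, {N}, {X}; under {H} D still reaches {R} ∋ R.
size 2: {H,N}, {H,X}, {N,X}; under {H,N} D still reaches {R} ∋ R.
D↔R cannot be blocked by any observed set — no back-door set.
{J}: (i) intercepts every directed D→R path; (ii) no back-door D→{J}; (iii) {D} blocks every back-door {J}→R. Front-door holds.
P(R|do(D)) = Σ_{J} P(J|D) Σ_{D'} P(R|J,D')P(D').

P(R|do(D)): frontdoor, adjust for {J}.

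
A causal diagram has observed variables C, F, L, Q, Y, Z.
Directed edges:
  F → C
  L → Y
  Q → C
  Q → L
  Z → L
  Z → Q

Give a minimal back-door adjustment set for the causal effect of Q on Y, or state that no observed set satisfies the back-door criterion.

Q→Y: minimal back-door set {Z}.

desc(Q)\{Q}={C,L,Y}; candidates ⊆ {F,Z}.
size 0: {}; under {} Q still reaches {L,Y,Z} ∋ Y.
{Z}: Q⊥Y given {Z} in G with Q→· removed — back-door holds.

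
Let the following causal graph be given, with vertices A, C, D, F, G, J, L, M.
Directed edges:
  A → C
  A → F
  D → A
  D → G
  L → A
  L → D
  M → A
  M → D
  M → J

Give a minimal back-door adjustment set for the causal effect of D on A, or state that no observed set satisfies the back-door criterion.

desc(D)\{D}={A,C,F,G}; candidates ⊆ {J,L,M}.
size 0: {}; under {} D still reaches {A,C,F,J,L,M} ∋ A.
size 1: {J}, {L}, {M}; under {J} D still reaches {A,C,F,L,M} ∋ A.
{L,M}: D⊥A given {L,M} in G with D→· removed — back-door holds.

D→A: minimal back-door set {L, M}.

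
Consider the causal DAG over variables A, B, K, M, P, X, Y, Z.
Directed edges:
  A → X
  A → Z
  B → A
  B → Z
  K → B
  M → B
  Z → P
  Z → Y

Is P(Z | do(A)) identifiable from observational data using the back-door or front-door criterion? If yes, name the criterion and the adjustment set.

P(Z|do(A)): backdoor, adjust for {B}.

desc(A)\{A}={P,X,Y,Z}; candidates ⊆ {B,K,M}.
size 0: {}; under {} A still reaches {B,K,M,P,Y,Z} ∋ Z.
{B}: A⊥Z given {B} in G with A→· removed — back-door holds.
P(Z|do(A)) = Σ_{B} P(Z|A,B)·P(B).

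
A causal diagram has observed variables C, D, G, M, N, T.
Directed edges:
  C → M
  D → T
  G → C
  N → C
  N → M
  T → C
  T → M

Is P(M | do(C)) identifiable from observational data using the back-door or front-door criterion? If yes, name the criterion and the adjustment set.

P(M|do(C)): backdoor, adjust for {N, T}.

desc(C)\{C}={M}; candidates ⊆ {D,G,N,T}.
size 0: {}; under {} C still reaches {D,G,M,N,T} ∋ M.
size 1: {D}, {G}, {N} …(+1); under {D} C still reaches {G,M,N,T} ∋ M.
{N,T}: C⊥M given {N,T} in G with C→· removed — back-door holds.
P(M|do(C)) = Σ_{N,T} P(M|C,N,T)·P(N,T).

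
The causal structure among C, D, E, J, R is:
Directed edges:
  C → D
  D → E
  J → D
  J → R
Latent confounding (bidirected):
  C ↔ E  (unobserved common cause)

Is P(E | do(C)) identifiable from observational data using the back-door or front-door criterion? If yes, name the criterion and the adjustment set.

desc(C)\{C}={D,E}; candidates ⊆ {J,R}.
C↔E: latent back-door arc(s) into C.
size 0: {}; under {} C still reaches {E} ∋ E.
size 1: {J}, {R}; under {J} C still reaches {E} ∋ E.
size 2: {J,R}; under {J,R} C still reaches {E} ∋ E.
C↔E cannot be blocked by any observed set — no back-door set.
{D}: (i) intercepts every directed C→E path; (ii) no back-door C→{D}; (iii) {C} blocks every back-door {D}→E. Front-door holds.
P(E|do(C)) = Σ_{D} P(D|C) Σ_{C'} P(E|D,C')P(C').

P(E|do(C)): frontdoor, adjust for {D}.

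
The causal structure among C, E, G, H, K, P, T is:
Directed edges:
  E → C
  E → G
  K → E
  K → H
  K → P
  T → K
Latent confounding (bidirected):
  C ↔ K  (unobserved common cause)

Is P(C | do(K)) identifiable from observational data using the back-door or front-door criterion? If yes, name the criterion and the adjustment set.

P(C|do(K)): frontdoor, adjust for {E}.

desc(K)\{K}={C,E,G,H,P}; candidates ⊆ {T}.
K↔C: latent back-door arc(s) into K.
size 0: {}; under {} K still reaches {C,T} ∋ C.
size 1: {T}; under {T} K still reaches {C} ∋ C.
K↔C cannot be blocked by any observed set — no back-door set.
{E}: (i) intercepts every directed K→C path; (ii) no back-door K→{E}; (iii) {K} blocks every back-door {E}→C. Front-door holds.
P(C|do(K)) = Σ_{E} P(E|K) Σ_{K'} P(C|E,K')P(K').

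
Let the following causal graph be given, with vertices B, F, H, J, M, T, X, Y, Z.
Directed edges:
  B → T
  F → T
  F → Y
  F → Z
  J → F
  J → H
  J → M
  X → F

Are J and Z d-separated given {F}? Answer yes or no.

Yes — J ⊥ Z | {F}.

Bayes-Ball from J | {F} reaches {H,M,X}.
Z ∉ reach(J|{F}) ⇒ J ⊥ Z | {F}.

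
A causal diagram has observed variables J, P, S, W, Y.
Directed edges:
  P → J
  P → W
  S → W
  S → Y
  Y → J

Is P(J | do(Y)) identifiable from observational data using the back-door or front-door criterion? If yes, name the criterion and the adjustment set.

P(J|do(Y)): backdoor, adjust for ∅.

desc(Y)\{Y}={J}; candidates ⊆ {P,S,W}.
∅: Y⊥J given ∅ in G with Y→· removed — back-door holds.
P(J|do(Y)) = P(J|Y) — no adjustment needed.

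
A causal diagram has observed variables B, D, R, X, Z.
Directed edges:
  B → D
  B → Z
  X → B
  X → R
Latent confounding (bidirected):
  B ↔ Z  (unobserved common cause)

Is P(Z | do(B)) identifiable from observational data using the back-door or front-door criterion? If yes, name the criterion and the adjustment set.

P(Z|do(B)): not identifiable (no BD/FD set).

desc(B)\{B}={D,Z}; candidates ⊆ {R,X}.
B↔Z: latent back-door arc(s) into B.
size 0: {}; under {} B still reaches {R,X,Z} ∋ Z.
size 1: {R}, {X}; under {R} B still reaches {X,Z} ∋ Z.
size 2: {R,X}; under {R,X} B still reaches {Z} ∋ Z.
B↔Z cannot be blocked by any observed set — no back-door set.
No mediator lies on a directed B→…→Z path.
Neither criterion identifies P(Z|do(B)) in this graph.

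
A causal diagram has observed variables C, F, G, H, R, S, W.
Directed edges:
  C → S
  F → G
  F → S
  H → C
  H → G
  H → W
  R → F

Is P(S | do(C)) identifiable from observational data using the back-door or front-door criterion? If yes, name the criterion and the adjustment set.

P(S|do(C)): backdoor, adjust for ∅.

desc(C)\{C}={S}; candidates ⊆ {F,G,H,R,W}.
∅: C⊥S given ∅ in G with C→· removed — back-door holds.
P(S|do(C)) = P(S|C) — no adjustment needed.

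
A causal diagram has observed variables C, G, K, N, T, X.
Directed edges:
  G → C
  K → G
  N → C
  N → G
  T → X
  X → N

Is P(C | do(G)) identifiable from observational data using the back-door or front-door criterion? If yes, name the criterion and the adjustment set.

P(C|do(G)): backdoor, adjust for {N}.

desc(G)\{G}={C}; candidates ⊆ {K,N,T,X}.
size 0: {}; under {} G still reaches {C,K,N,T,X} ∋ C.
{N}: G⊥C given {N} in G with G→· removed — back-door holds.
P(C|do(G)) = Σ_{N} P(C|G,N)·P(N).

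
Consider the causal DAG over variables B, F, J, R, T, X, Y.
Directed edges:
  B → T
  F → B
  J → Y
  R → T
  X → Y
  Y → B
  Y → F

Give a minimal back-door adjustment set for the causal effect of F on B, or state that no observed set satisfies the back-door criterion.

desc(F)\{F}={B,T}; candidates ⊆ {J,R,X,Y}.
size 0: {}; under {} F still reaches {B,J,T,X,Y} ∋ B.
{Y}: F⊥B given {Y} in G with F→· removed — back-door holds.

F→B: minimal back-door set {Y}.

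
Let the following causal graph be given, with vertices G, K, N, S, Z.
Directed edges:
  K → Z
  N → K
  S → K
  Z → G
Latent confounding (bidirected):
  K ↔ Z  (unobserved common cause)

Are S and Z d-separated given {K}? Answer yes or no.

Bayes-Ball from S | {K} reaches {G,N,Z}.
Z ∈ reach(S|{K}) ⇒ S ⊥̸ Z | {K}.

No — S and Z are d-connected given {K}.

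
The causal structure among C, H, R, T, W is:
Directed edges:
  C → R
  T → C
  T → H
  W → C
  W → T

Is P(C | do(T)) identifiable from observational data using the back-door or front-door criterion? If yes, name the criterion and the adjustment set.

P(C|do(T)): backdoor, adjust for {W}.

desc(T)\{T}={C,H,R}; candidates ⊆ {W}.
size 0: {}; under {} T still reaches {C,R,W} ∋ C.
{W}: T⊥C given {W} in G with T→· removed — back-door holds.
P(C|do(T)) = Σ_{W} P(C|T,W)·P(W).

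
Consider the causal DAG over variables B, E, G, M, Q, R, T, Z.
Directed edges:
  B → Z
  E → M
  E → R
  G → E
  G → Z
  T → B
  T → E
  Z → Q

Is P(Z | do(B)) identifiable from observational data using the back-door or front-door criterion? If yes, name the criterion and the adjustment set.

desc(B)\{B}={Q,Z}; candidates ⊆ {E,G,M,R,T}.
∅: B⊥Z given ∅ in G with B→· removed — back-door holds.
P(Z|do(B)) = P(Z|B) — no adjustment needed.

P(Z|do(B)): backdoor, adjust for ∅.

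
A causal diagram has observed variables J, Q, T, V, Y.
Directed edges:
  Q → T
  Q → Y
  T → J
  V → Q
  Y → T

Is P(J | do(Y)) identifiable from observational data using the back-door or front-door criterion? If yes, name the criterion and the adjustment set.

desc(Y)\{Y}={J,T}; candidates ⊆ {Q,V}.
size 0: {}; under {} Y still reaches {J,Q,T,V} ∋ J.
{Q}: Y⊥J given {Q} in G with Y→· removed — back-door holds.
P(J|do(Y)) = Σ_{Q} P(J|Y,Q)·P(Q).

P(J|do(Y)): backdoor, adjust for {Q}.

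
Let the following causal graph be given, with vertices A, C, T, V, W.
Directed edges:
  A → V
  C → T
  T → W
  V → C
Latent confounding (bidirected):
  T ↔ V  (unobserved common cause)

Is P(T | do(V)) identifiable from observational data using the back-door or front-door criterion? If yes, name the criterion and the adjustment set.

P(T|do(V)): frontdoor, adjust for {C}.

desc(V)\{V}={C,T,W}; candidates ⊆ {A}.
V↔T: latent back-door arc(s) into V.
size 0: {}; under {} V still reaches {A,T,W} ∋ T.
size 1: {A}; under {A} V still reaches {T,W} ∋ T.
V↔T cannot be blocked by any observed set — no back-door set.
{C}: (i) intercepts every directed V→T path; (ii) no back-door V→{C}; (iii) {V} blocks every back-door {C}→T. Front-door holds.
P(T|do(V)) = Σ_{C} P(C|V) Σ_{V'} P(T|C,V')P(V').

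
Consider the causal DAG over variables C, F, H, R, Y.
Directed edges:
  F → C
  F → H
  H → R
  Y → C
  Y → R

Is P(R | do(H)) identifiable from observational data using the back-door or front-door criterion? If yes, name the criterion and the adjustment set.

P(R|do(H)): backdoor, adjust for ∅.

desc(H)\{H}={R}; candidates ⊆ {C,F,Y}.
∅: H⊥R given ∅ in G with H→· removed — back-door holds.
P(R|do(H)) = P(R|H) — no adjustment needed.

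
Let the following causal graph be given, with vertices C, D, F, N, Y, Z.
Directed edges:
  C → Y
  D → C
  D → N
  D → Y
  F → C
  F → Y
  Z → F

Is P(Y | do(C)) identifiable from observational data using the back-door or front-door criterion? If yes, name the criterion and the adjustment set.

desc(C)\{C}={Y}; candidates ⊆ {D,F,N,Z}.
size 0: {}; under {} C still reaches {D,F,N,Y,Z} ∋ Y.
size 1: {D}, {F}, {N} …(+1); under {D} C still reaches {F,Y,Z} ∋ Y.
{D,F}: C⊥Y given {D,F} in G with C→· removed — back-door holds.
P(Y|do(C)) = Σ_{D,F} P(Y|C,D,F)·P(D,F).

P(Y|do(C)): backdoor, adjust for {D, F}.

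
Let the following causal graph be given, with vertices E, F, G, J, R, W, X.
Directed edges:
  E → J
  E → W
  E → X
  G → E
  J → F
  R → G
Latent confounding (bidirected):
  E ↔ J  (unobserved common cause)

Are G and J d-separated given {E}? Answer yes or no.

No — G and J are d-connected given {E}.

Bayes-Ball from G | {E} reaches {F,J,R}.
J ∈ reach(G|{E}) ⇒ G ⊥̸ J | {E}.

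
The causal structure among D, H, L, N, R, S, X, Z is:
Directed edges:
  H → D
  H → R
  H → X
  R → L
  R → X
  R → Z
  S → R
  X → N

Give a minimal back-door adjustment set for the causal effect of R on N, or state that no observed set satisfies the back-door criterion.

desc(R)\{R}={L,N,X,Z}; candidates ⊆ {D,H,S}.
size 0: {}; under {} R still reaches {D,H,N,S,X} ∋ N.
{H}: R⊥N given {H} in G with R→· removed — back-door holds.

R→N: minimal back-door set {H}.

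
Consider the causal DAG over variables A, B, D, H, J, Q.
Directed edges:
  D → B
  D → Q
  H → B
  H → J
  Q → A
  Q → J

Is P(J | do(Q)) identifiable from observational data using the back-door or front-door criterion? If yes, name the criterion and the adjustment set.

P(J|do(Q)): backdoor, adjust for ∅.

desc(Q)\{Q}={A,J}; candidates ⊆ {B,D,H}.
∅: Q⊥J given ∅ in G with Q→· removed — back-door holds.
P(J|do(Q)) = P(J|Q) — no adjustment needed.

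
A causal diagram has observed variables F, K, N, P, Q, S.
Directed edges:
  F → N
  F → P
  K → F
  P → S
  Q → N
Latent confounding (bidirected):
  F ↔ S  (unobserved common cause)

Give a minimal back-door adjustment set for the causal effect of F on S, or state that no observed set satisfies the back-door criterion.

F→S: no observed back-door set.

desc(F)\{F}={N,P,S}; candidates ⊆ {K,Q}.
F↔S: latent back-door arc(s) into F.
size 0: {}; under {} F still reaches {K,S} ∋ S.
size 1: {K}, {Q}; under {K} F still reaches {S} ∋ S.
size 2: {K,Q}; under {K,Q} F still reaches {S} ∋ S.
F↔S cannot be blocked by any observed set — no back-door set.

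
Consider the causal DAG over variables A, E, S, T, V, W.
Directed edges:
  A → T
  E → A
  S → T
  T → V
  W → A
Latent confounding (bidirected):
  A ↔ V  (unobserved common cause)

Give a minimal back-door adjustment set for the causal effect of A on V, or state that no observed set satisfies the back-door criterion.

desc(A)\{A}={T,V}; candidates ⊆ {E,S,W}.
A↔V: latent back-door arc(s) into A.
size 0: {}; under {} A still reaches {E,V,W} ∋ V.
size 1: {E}, {S}, {W}; under {E} A still reaches {V,W} ∋ V.
size 2: {E,S}, {E,W}, {S,W}; under {E,S} A still reaches {V,W} ∋ V.
A↔V cannot be blocked by any observed set — no back-door set.

A→V: no observed back-door set.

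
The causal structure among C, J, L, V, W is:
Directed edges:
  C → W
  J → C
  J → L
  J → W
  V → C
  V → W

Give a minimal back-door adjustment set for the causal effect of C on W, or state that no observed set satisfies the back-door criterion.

C→W: minimal back-door set {J, V}.

desc(C)\{C}={W}; candidates ⊆ {J,L,V}.
size 0: {}; under {} C still reaches {J,L,V,W} ∋ W.
size 1: {J}, {L}, {V}; under {J} C still reaches {V,W} ∋ W.
{J,V}: C⊥W given {J,V} in G with C→· removed — back-door holds.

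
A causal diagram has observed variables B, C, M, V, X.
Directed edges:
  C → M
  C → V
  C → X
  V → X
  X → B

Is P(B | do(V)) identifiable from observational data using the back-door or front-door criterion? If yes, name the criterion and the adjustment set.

P(B|do(V)): backdoor, adjust for {C}.

desc(V)\{V}={B,X}; candidates ⊆ {C,M}.
size 0: {}; under {} V still reaches {B,C,M,X} ∋ B.
{C}: V⊥B given {C} in G with V→· removed — back-door holds.
P(B|do(V)) = Σ_{C} P(B|V,C)·P(C).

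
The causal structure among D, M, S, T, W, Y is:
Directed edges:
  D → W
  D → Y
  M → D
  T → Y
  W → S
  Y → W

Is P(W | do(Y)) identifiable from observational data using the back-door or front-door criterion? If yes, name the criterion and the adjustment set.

desc(Y)\{Y}={S,W}; candidates ⊆ {D,M,T}.
size 0: {}; under {} Y still reaches {D,M,S,T,W} ∋ W.
{D}: Y⊥W given {D} in G with Y→· removed — back-door holds.
P(W|do(Y)) = Σ_{D} P(W|Y,D)·P(D).

P(W|do(Y)): backdoor, adjust for {D}.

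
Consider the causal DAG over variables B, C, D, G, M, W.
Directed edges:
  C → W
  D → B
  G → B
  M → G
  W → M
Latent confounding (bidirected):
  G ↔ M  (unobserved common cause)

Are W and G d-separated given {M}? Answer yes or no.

No — W and G are d-connected given {M}.

Bayes-Ball from W | {M} reaches {B,C,G}.
G ∈ reach(W|{M}) ⇒ W ⊥̸ G | {M}.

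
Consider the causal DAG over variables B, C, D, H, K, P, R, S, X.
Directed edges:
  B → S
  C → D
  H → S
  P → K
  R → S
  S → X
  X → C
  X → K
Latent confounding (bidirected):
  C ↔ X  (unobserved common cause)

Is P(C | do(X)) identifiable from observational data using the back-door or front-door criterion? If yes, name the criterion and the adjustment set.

P(C|do(X)): not identifiable (no BD/FD set).

desc(X)\{X}={C,D,K}; candidates ⊆ {B,H,P,R,S}.
X↔C: latent back-door arc(s) into X.
size 0: {}; under {} X still reaches {B,C,D,H,R,S} ∋ C.
size 1: {B}, {H}, {P} …(+2); under {B} X still reaches {C,D,H,R,S} ∋ C.
size 2: {B,H}, {B,P}, {B,R} …(+7); under {B,H} X still reaches {C,D,R,S} ∋ C.
X↔C cannot be blocked by any observed set — no back-door set.
No mediator lies on a directed X→…→C path.
Neither criterion identifies P(C|do(X)) in this graph.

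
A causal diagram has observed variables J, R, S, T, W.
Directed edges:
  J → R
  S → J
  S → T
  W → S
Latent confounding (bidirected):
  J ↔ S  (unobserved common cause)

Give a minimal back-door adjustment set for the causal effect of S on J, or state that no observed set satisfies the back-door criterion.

desc(S)\{S}={J,R,T}; candidates ⊆ {W}.
S↔J: latent back-door arc(s) into S.
size 0: {}; under {} S still reaches {J,R,W} ∋ J.
size 1: {W}; under {W} S still reaches {J,R} ∋ J.
S↔J cannot be blocked by any observed set — no back-door set.

S→J: no observed back-door set.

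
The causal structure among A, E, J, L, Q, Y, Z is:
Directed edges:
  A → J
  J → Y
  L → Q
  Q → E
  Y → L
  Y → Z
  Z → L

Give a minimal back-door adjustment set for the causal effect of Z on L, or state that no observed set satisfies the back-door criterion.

desc(Z)\{Z}={E,L,Q}; candidates ⊆ {A,J,Y}.
size 0: {}; under {} Z still reaches {A,E,J,L,Q,Y} ∋ L.
{Y}: Z⊥L given {Y} in G with Z→· removed — back-door holds.

Z→L: minimal back-door set {Y}.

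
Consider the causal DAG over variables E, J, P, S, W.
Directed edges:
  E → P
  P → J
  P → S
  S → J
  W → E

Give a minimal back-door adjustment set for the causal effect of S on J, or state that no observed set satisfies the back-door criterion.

desc(S)\{S}={J}; candidates ⊆ {E,P,W}.
size 0: {}; under {} S still reaches {E,J,P,W} ∋ J.
{P}: S⊥J given {P} in G with S→· removed — back-door holds.

S→J: minimal back-door set {P}.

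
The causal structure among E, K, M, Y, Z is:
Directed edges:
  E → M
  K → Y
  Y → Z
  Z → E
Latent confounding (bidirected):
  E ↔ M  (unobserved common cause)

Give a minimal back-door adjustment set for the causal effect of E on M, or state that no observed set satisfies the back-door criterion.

E→M: no observed back-door set.

desc(E)\{E}={M}; candidates ⊆ {K,Y,Z}.
E↔M: latent back-door arc(s) into E.
size 0: {}; under {} E still reaches {K,M,Y,Z} ∋ M.
size 1: {K}, {Y}, {Z}; under {K} E still reaches {M,Y,Z} ∋ M.
size 2: {K,Y}, {K,Z}, {Y,Z}; under {K,Y} E still reaches {M,Z} ∋ M.
E↔M cannot be blocked by any observed set — no back-door set.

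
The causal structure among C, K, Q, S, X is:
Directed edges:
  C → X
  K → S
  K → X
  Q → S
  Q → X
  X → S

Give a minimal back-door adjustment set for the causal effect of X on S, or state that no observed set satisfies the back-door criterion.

X→S: minimal back-door set {K, Q}.

desc(X)\{X}={S}; candidates ⊆ {C,K,Q}.
size 0: {}; under {} X still reaches {C,K,Q,S} ∋ S.
size 1: {C}, {K}, {Q}; under {C} X still reaches {K,Q,S} ∋ S.
{K,Q}: X⊥S given {K,Q} in G with X→· removed — back-door holds.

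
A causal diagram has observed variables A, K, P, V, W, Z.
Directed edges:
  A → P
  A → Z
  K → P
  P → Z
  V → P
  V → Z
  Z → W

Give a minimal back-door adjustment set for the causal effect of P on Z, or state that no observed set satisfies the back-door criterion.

P→Z: minimal back-door set {A, V}.

desc(P)\{P}={W,Z}; candidates ⊆ {A,K,V}.
size 0: {}; under {} P still reaches {A,K,V,W,Z} ∋ Z.
size 1: {A}, {K}, {V}; under {A} P still reaches {K,V,W,Z} ∋ Z.
{A,V}: P⊥Z given {A,V} in G with P→· removed — back-door holds.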